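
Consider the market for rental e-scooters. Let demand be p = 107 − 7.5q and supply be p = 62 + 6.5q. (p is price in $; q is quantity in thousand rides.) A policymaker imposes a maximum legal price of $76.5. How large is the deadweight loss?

$6.77 thousand

Competitive equilibrium: 107 − 7.5q = 62 + 6.5q → q* = 3.2143, p* = 82.8929.
At the ceiling p = 76.5, quantity supplied = (76.5 − 62)/6.5 = 2.2308.
Willingness to pay at q' = 2.2308: 107 − 7.5·2.2308 = 90.269.
Δq = 3.2143 − 2.2308 = 0.9835; wedge = 90.269 − 76.5 = 13.769.
Welfare loss = ½ × 0.9835 × 13.769 = $6.77 thousand.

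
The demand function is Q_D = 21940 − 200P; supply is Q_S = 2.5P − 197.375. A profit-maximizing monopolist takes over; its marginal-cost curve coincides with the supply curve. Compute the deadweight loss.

In inverse form: demand P = 109.7 − 0.005Q, supply P = 78.95 + 0.4Q.
Competitive equilibrium: 109.7 − 0.005Q = 78.95 + 0.4Q → Q* = 75.9259, P* = 109.3204.
Marginal revenue: MR = 109.7 − 0.01Q. Set MR = MC: 109.7 − 0.01Q = 78.95 + 0.4Q → Q_m = 75.
Price P_m = 109.7 − 0.005·75 = 109.325; MC(Q_m) = 78.95 + 0.4·75 = 108.95.
Competitive Q* = 75.9259, so ΔQ = 0.9259; wedge = 109.325 − 108.95 = 0.375.
DWL = ½ × 0.9259 × 0.375 = 0.17.

0.17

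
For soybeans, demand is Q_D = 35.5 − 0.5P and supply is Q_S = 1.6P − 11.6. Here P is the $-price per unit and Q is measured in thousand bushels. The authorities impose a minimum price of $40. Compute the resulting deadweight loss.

In inverse form: demand P = 71 − 2Q, supply P = 7.25 + 0.625Q.
Competitive equilibrium: 71 − 2Q = 7.25 + 0.625Q → Q* = 24.2857, P* = 22.4286.
At the floor P = 40, quantity demanded = (71 − 40)/2 = 15.5.
Sellers' marginal cost at Q' = 15.5: 7.25 + 0.625·15.5 = 16.9375.
ΔQ = 24.2857 − 15.5 = 8.7857; wedge = 40 − 16.9375 = 23.0625.
DWL = ½ × 8.7857 × 23.0625 = $101.31 thousand.

$101.31 thousand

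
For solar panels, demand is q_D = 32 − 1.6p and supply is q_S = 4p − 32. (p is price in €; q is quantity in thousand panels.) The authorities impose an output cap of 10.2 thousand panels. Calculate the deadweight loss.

€5.40 thousand

In inverse form: demand p = 20 − 0.625q, supply p = 8 + 0.25q.
Competitive equilibrium: 20 − 0.625q = 8 + 0.25q → q* = 13.7143, p* = 11.4286.
At q = 10.2: demand price = 20 − 0.625·10.2 = 13.625; supply price = 8 + 0.25·10.2 = 10.55.
Δq = 13.7143 − 10.2 = 3.5143; wedge = 13.625 − 10.55 = 3.075.
DWL = ½ × 3.5143 × 3.075 = €5.40 thousand.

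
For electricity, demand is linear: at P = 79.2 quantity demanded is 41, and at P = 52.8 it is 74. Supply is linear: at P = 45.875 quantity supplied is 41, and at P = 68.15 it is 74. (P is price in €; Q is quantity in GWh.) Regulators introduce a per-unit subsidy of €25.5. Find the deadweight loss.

Demand slope = (52.8 − 79.2)/(74 − 41) = −0.8, so P = 112 − 0.8Q.
Supply slope = (68.15 − 45.875)/(74 − 41) = 0.675, so P = 18.2 + 0.675Q.
Competitive equilibrium: 112 − 0.8Q = 18.2 + 0.675Q → Q* = 63.5932, P* = 61.1254.
The subsidy lowers effective supply by 25.5: P = 0.675Q − 7.3.
New quantity: 112 − 0.8Q = 0.675Q − 7.3 → Q' = 80.8814.
Overproduction ΔQ = 80.8814 − 63.5932 = 17.2882; wedge = subsidy = 25.5.
Welfare loss = ½ × 17.2882 × 25.5 = €220.42.

€220.42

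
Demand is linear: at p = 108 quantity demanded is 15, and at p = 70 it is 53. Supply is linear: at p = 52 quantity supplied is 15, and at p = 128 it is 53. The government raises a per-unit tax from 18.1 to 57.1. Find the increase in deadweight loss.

Demand slope = (70 − 108)/(53 − 15) = −1, so p = 123 − q.
Supply slope = (128 − 52)/(53 − 15) = 2, so p = 22 + 2q.
Competitive equilibrium: 123 − q = 22 + 2q → q* = 33.6667, p* = 89.3333.
For a per-unit tax t: Δq = t/3, so DWL = ½·t·(t/3) = t²/6.
At t = 18.1: DWL = 54.602. At t = 57.1: DWL = 543.402.
Increase = 543.402 − 54.602 = 488.80.

488.80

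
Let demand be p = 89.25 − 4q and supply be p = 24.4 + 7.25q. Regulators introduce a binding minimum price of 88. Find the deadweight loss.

Competitive equilibrium: 89.25 − 4q = 24.4 + 7.25q → q* = 5.76444, p* = 66.19222.
At the floor p = 88, quantity demanded = (89.25 − 88)/4 = 0.3125.
Sellers' marginal cost at q' = 0.3125: 24.4 + 7.25·0.3125 = 26.66563.
Δq = 5.76444 − 0.3125 = 5.45194; wedge = 88 − 26.66563 = 61.33437.
The triangle = ½ × 5.45194 × 61.33437 = 167.20.

167.20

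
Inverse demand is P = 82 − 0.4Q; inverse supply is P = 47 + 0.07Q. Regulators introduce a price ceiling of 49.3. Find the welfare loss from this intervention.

406.90

Competitive equilibrium: 82 − 0.4Q = 47 + 0.07Q → Q* = 74.4681, P* = 52.2128.
At the ceiling P = 49.3, quantity supplied = (49.3 − 47)/0.07 = 32.8571.
Willingness to pay at Q' = 32.8571: 82 − 0.4·32.8571 = 68.8572.
ΔQ = 74.4681 − 32.8571 = 41.611; wedge = 68.8572 − 49.3 = 19.5572.
Deadweight loss = ½ × 41.611 × 19.5572 = 406.90.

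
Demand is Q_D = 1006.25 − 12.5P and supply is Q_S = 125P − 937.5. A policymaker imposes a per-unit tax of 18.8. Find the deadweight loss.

2008.18

In inverse form: demand P = 80.5 − 0.08Q, supply P = 7.5 + 0.008Q.
Competitive equilibrium: 80.5 − 0.08Q = 7.5 + 0.008Q → Q* = 829.5455, P* = 14.1364.
With the tax, the buyer price exceeds the seller price by 18.8: (80.5 − 0.08Q) − (7.5 + 0.008Q) = 18.8 → Q' = 615.9091.
ΔQ = 829.5455 − 615.9091 = 213.6364; the wedge equals the tax, 18.8.
The triangle = ½ × 213.6364 × 18.8 = 2008.18.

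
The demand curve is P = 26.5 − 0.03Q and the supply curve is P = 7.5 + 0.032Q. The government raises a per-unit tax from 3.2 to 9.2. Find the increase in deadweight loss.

Competitive equilibrium: 26.5 − 0.03Q = 7.5 + 0.032Q → Q* = 306.4516, P* = 17.3065.
For a per-unit tax t: ΔQ = t/0.062, so DWL = ½·t·(t/0.062) = t²/0.124.
At t = 3.2: DWL = 82.581. At t = 9.2: DWL = 682.581.
Increase = 682.581 − 82.581 = 600.

600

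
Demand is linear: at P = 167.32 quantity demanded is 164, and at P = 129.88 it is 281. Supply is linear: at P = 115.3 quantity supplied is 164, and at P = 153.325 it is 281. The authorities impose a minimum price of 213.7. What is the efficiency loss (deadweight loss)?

Demand slope = (129.88 − 167.32)/(281 − 164) = −0.32, so P = 219.8 − 0.32Q.
Supply slope = (153.325 − 115.3)/(281 − 164) = 0.325, so P = 62 + 0.325Q.
Competitive equilibrium: 219.8 − 0.32Q = 62 + 0.325Q → Q* = 244.65116, P* = 141.51163.
At the floor P = 213.7, quantity demanded = (219.8 − 213.7)/0.32 = 19.0625.
Sellers' marginal cost at Q' = 19.0625: 62 + 0.325·19.0625 = 68.19531.
ΔQ = 244.65116 − 19.0625 = 225.58866; wedge = 213.7 − 68.19531 = 145.50469.
Welfare loss = ½ × 225.58866 × 145.50469 = 16412.10.

16412.10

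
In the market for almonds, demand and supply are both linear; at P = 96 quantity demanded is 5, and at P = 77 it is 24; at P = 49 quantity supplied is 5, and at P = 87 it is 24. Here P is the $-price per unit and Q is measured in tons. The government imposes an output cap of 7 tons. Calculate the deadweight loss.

Demand slope = (77 − 96)/(24 − 5) = −1, so P = 101 − Q.
Supply slope = (87 − 49)/(24 − 5) = 2, so P = 39 + 2Q.
Competitive equilibrium: 101 − Q = 39 + 2Q → Q* = 20.6667, P* = 80.3333.
At Q = 7: demand price = 101 − 1·7 = 94; supply price = 39 + 2·7 = 53.
ΔQ = 20.6667 − 7 = 13.6667; wedge = 94 − 53 = 41.
DWL = ½ × 13.6667 × 41 = $280.17.

$280.17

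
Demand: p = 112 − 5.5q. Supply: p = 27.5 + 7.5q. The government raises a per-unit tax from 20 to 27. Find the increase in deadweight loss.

Competitive equilibrium: 112 − 5.5q = 27.5 + 7.5q → q* = 6.5, p* = 76.25.
For a per-unit tax t: Δq = t/13, so DWL = ½·t·(t/13) = t²/26.
At t = 20: DWL = 15.385. At t = 27: DWL = 28.038.
Increase = 28.038 − 15.385 = 12.65.

12.65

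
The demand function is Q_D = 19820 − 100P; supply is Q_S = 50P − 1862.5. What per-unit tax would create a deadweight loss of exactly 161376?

98.4

In inverse form: demand P = 198.2 − 0.01Q, supply P = 37.25 + 0.02Q.
Competitive equilibrium: 198.2 − 0.01Q = 37.25 + 0.02Q → Q* = 5365, P* = 144.55.
A tax t gives ΔQ = t/0.03 and wedge t, so DWL = t²/0.06.
t²/0.06 = 161376 → t² = 9682.56 → t = 98.4.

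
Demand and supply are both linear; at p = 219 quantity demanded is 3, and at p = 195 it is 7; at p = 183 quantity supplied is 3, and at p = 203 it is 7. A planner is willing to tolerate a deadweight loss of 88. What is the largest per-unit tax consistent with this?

44

Demand slope = (195 − 219)/(7 − 3) = −6, so p = 237 − 6q.
Supply slope = (203 − 183)/(7 − 3) = 5, so p = 168 + 5q.
Competitive equilibrium: 237 − 6q = 168 + 5q → q* = 6.2727, p* = 199.3636.
A tax t gives Δq = t/11 and wedge t, so DWL = t²/22.
t²/22 = 88 → t² = 1936 → t = 44.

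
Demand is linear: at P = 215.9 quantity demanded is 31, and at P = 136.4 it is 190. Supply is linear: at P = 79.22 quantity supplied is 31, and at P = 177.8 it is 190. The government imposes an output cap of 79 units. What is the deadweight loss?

Demand slope = (136.4 − 215.9)/(190 − 31) = −0.5, so P = 231.4 − 0.5Q.
Supply slope = (177.8 − 79.22)/(190 − 31) = 0.62, so P = 60 + 0.62Q.
Competitive equilibrium: 231.4 − 0.5Q = 60 + 0.62Q → Q* = 153.0357, P* = 154.8821.
At Q = 79: demand price = 231.4 − 0.5·79 = 191.9; supply price = 60 + 0.62·79 = 108.98.
ΔQ = 153.0357 − 79 = 74.0357; wedge = 191.9 − 108.98 = 82.92.
Welfare loss = ½ × 74.0357 × 82.92 = 3069.52.

3069.52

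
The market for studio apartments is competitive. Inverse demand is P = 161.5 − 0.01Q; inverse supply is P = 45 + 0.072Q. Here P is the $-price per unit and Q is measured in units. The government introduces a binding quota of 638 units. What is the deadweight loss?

$25119.43

Competitive equilibrium: 161.5 − 0.01Q = 45 + 0.072Q → Q* = 1420.7317, P* = 147.2927.
At Q = 638: demand price = 161.5 − 0.01·638 = 155.12; supply price = 45 + 0.072·638 = 90.936.
ΔQ = 1420.7317 − 638 = 782.7317; wedge = 155.12 − 90.936 = 64.184.
The triangle = ½ × 782.7317 × 64.184 = $25119.43.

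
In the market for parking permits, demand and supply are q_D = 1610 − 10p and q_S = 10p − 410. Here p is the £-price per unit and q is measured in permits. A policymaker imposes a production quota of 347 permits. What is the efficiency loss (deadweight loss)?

£6400.90

In inverse form: demand p = 161 − 0.1q, supply p = 41 + 0.1q.
Competitive equilibrium: 161 − 0.1q = 41 + 0.1q → q* = 600, p* = 101.
At q = 347: demand price = 161 − 0.1·347 = 126.3; supply price = 41 + 0.1·347 = 75.7.
Δq = 600 − 347 = 253; wedge = 126.3 − 75.7 = 50.6.
DWL = ½ × 253 × 50.6 = £6400.90.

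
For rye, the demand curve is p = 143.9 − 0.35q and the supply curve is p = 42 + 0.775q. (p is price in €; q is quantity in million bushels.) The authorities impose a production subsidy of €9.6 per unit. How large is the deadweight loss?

Competitive equilibrium: 143.9 − 0.35q = 42 + 0.775q → q* = 90.5778, p* = 112.1978.
The subsidy lowers effective supply by 9.6: p = 32.4 + 0.775q.
New quantity: 143.9 − 0.35q = 32.4 + 0.775q → q' = 99.1111.
Overproduction Δq = 99.1111 − 90.5778 = 8.5333; wedge = subsidy = 9.6.
Welfare loss = ½ × 8.5333 × 9.6 = €40.96 million.

€40.96 million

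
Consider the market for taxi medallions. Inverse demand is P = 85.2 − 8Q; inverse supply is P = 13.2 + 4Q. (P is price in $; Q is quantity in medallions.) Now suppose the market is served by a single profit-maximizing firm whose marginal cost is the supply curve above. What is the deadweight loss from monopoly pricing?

Competitive equilibrium: 85.2 − 8Q = 13.2 + 4Q → Q* = 6, P* = 37.2.
Marginal revenue: MR = 85.2 − 16Q. Set MR = MC: 85.2 − 16Q = 13.2 + 4Q → Q_m = 3.6.
Price P_m = 85.2 − 8·3.6 = 56.4; MC(Q_m) = 13.2 + 4·3.6 = 27.6.
Competitive Q* = 6, so ΔQ = 2.4; wedge = 56.4 − 27.6 = 28.8.
Welfare loss = ½ × 2.4 × 28.8 = $34.56.

$34.56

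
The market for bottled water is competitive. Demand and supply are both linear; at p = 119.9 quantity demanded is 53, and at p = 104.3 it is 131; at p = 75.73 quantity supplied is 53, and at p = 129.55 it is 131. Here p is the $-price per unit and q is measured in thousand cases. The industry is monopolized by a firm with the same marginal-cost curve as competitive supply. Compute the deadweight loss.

Demand slope = (104.3 − 119.9)/(131 − 53) = −0.2, so p = 130.5 − 0.2q.
Supply slope = (129.55 − 75.73)/(131 − 53) = 0.69, so p = 39.16 + 0.69q.
Competitive equilibrium: 130.5 − 0.2q = 39.16 + 0.69q → q* = 102.6292, p* = 109.9742.
Marginal revenue: MR = 130.5 − 0.4q. Set MR = MC: 130.5 − 0.4q = 39.16 + 0.69q → q_m = 83.7982.
Price p_m = 130.5 − 0.2·83.7982 = 113.7404; MC(q_m) = 39.16 + 0.69·83.7982 = 96.9808.
Competitive q* = 102.6292, so Δq = 18.831; wedge = 113.7404 − 96.9808 = 16.7596.
Deadweight loss = ½ × 18.831 × 16.7596 = $157.80 thousand.

$157.80 thousand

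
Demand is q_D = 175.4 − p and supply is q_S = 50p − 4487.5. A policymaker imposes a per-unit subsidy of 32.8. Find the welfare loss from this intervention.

527.37

In inverse form: demand p = 175.4 − q, supply p = 89.75 + 0.02q.
Competitive equilibrium: 175.4 − q = 89.75 + 0.02q → q* = 83.9706, p* = 91.4294.
The subsidy lowers effective supply by 32.8: p = 56.95 + 0.02q.
New quantity: 175.4 − q = 56.95 + 0.02q → q' = 116.1275.
Overproduction Δq = 116.1275 − 83.9706 = 32.1569; wedge = subsidy = 32.8.
DWL = ½ × 32.1569 × 32.8 = 527.37.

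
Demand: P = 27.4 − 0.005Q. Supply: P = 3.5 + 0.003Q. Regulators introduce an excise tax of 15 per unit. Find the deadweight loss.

14062.50

Competitive equilibrium: 27.4 − 0.005Q = 3.5 + 0.003Q → Q* = 2987.5, P* = 12.4625.
With the tax, the buyer price exceeds the seller price by 15: (27.4 − 0.005Q) − (3.5 + 0.003Q) = 15 → Q' = 1112.5.
ΔQ = 2987.5 − 1112.5 = 1875; the wedge equals the tax, 15.
Deadweight loss = ½ × 1875 × 15 = 14062.50.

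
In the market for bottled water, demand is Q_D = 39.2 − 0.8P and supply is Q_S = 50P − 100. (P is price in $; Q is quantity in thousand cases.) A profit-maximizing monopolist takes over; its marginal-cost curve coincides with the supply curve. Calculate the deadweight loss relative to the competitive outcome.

In inverse form: demand P = 49 − 1.25Q, supply P = 2 + 0.02Q.
Competitive equilibrium: 49 − 1.25Q = 2 + 0.02Q → Q* = 37.0079, P* = 2.7402.
Marginal revenue: MR = 49 − 2.5Q. Set MR = MC: 49 − 2.5Q = 2 + 0.02Q → Q_m = 18.6508.
Price P_m = 49 − 1.25·18.6508 = 25.6865; MC(Q_m) = 2 + 0.02·18.6508 = 2.373.
Competitive Q* = 37.0079, so ΔQ = 18.3571; wedge = 25.6865 − 2.373 = 23.3135.
Welfare loss = ½ × 18.3571 × 23.3135 = $213.98 thousand.

$213.98 thousand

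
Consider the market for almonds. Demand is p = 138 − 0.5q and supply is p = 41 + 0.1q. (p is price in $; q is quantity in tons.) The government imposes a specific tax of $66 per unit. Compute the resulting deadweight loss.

Competitive equilibrium: 138 − 0.5q = 41 + 0.1q → q* = 161.6667, p* = 57.1667.
With the tax, the buyer price exceeds the seller price by 66: (138 − 0.5q) − (41 + 0.1q) = 66 → q' = 51.6667.
Δq = 161.6667 − 51.6667 = 110; the wedge equals the tax, 66.
Deadweight loss = ½ × 110 × 66 = $3630.

$3630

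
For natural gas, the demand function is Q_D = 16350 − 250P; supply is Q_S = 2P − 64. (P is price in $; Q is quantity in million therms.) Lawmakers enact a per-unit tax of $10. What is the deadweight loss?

In inverse form: demand P = 65.4 − 0.004Q, supply P = 32 + 0.5Q.
Competitive equilibrium: 65.4 − 0.004Q = 32 + 0.5Q → Q* = 66.2698, P* = 65.1349.
With the tax, the buyer price exceeds the seller price by 10: (65.4 − 0.004Q) − (32 + 0.5Q) = 10 → Q' = 46.4286.
ΔQ = 66.2698 − 46.4286 = 19.8412; the wedge equals the tax, 10.
The triangle = ½ × 19.8412 × 10 = $99.21 million.

$99.21 million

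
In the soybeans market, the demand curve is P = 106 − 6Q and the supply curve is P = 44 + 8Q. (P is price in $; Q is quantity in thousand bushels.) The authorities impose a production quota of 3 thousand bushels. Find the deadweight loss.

$14.29 thousand

Competitive equilibrium: 106 − 6Q = 44 + 8Q → Q* = 4.4286, P* = 79.4286.
At Q = 3: demand price = 106 − 6·3 = 88; supply price = 44 + 8·3 = 68.
ΔQ = 4.4286 − 3 = 1.4286; wedge = 88 − 68 = 20.
Welfare loss = ½ × 1.4286 × 20 = $14.29 thousand.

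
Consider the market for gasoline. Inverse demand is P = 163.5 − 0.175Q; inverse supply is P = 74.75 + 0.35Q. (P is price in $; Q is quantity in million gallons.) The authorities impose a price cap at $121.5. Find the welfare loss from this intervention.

$330.37 million

Competitive equilibrium: 163.5 − 0.175Q = 74.75 + 0.35Q → Q* = 169.0476, P* = 133.9167.
At the ceiling P = 121.5, quantity supplied = (121.5 − 74.75)/0.35 = 133.5714.
Willingness to pay at Q' = 133.5714: 163.5 − 0.175·133.5714 = 140.125.
ΔQ = 169.0476 − 133.5714 = 35.4762; wedge = 140.125 − 121.5 = 18.625.
Deadweight loss = ½ × 35.4762 × 18.625 = $330.37 million.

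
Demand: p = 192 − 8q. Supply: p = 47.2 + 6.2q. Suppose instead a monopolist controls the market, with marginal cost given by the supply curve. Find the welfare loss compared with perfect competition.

95.87

Competitive equilibrium: 192 − 8q = 47.2 + 6.2q → q* = 10.1972, p* = 110.4225.
Marginal revenue: MR = 192 − 16q. Set MR = MC: 192 − 16q = 47.2 + 6.2q → q_m = 6.5225.
Price p_m = 192 − 8·6.5225 = 139.82; MC(q_m) = 47.2 + 6.2·6.5225 = 87.6395.
Competitive q* = 10.1972, so Δq = 3.6747; wedge = 139.82 − 87.6395 = 52.1805.
DWL = ½ × 3.6747 × 52.1805 = 95.87.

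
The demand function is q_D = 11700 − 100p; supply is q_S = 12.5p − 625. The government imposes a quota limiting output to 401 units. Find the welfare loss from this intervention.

5307.93

In inverse form: demand p = 117 − 0.01q, supply p = 50 + 0.08q.
Competitive equilibrium: 117 − 0.01q = 50 + 0.08q → q* = 744.4444, p* = 109.5556.
At q = 401: demand price = 117 − 0.01·401 = 112.99; supply price = 50 + 0.08·401 = 82.08.
Δq = 744.4444 − 401 = 343.4444; wedge = 112.99 − 82.08 = 30.91.
The triangle = ½ × 343.4444 × 30.91 = 5307.93.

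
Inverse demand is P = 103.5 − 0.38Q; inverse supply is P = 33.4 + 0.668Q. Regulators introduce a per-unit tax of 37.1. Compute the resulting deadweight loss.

656.68

Competitive equilibrium: 103.5 − 0.38Q = 33.4 + 0.668Q → Q* = 66.8893, P* = 78.0821.
With the tax, the buyer price exceeds the seller price by 37.1: (103.5 − 0.38Q) − (33.4 + 0.668Q) = 37.1 → Q' = 31.4885.
ΔQ = 66.8893 − 31.4885 = 35.4008; the wedge equals the tax, 37.1.
DWL = ½ × 35.4008 × 37.1 = 656.68.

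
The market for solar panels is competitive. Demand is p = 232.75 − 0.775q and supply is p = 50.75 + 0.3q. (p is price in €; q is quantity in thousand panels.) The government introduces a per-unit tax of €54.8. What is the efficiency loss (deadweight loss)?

€1396.76 thousand

Competitive equilibrium: 232.75 − 0.775q = 50.75 + 0.3q → q* = 169.3023, p* = 101.5407.
With the tax, the buyer price exceeds the seller price by 54.8: (232.75 − 0.775q) − (50.75 + 0.3q) = 54.8 → q' = 118.3256.
Δq = 169.3023 − 118.3256 = 50.9767; the wedge equals the tax, 54.8.
DWL = ½ × 50.9767 × 54.8 = €1396.76 thousand.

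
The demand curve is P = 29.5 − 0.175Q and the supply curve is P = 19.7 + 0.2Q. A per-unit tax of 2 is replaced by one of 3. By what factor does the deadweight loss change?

Competitive equilibrium: 29.5 − 0.175Q = 19.7 + 0.2Q → Q* = 26.1333, P* = 24.9267.
For a per-unit tax t: ΔQ = t/0.375, so DWL = ½·t·(t/0.375) = t²/0.75.
At t = 2: DWL = 5.333. At t = 3: DWL = 12.
Ratio = (3/2)² = 2.25.

2.25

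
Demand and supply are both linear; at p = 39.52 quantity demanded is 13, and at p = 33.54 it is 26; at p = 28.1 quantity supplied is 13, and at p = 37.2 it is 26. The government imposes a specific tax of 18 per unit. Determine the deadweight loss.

139.66

Demand slope = (33.54 − 39.52)/(26 − 13) = −0.46, so p = 45.5 − 0.46q.
Supply slope = (37.2 − 28.1)/(26 − 13) = 0.7, so p = 19 + 0.7q.
Competitive equilibrium: 45.5 − 0.46q = 19 + 0.7q → q* = 22.84483, p* = 34.99138.
With the tax, the buyer price exceeds the seller price by 18: (45.5 − 0.46q) − (19 + 0.7q) = 18 → q' = 7.32759.
Δq = 22.84483 − 7.32759 = 15.51724; the wedge equals the tax, 18.
DWL = ½ × 15.51724 × 18 = 139.66.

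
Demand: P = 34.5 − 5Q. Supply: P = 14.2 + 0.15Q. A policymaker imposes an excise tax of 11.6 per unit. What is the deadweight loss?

Competitive equilibrium: 34.5 − 5Q = 14.2 + 0.15Q → Q* = 3.9417, P* = 14.7913.
With the tax, the buyer price exceeds the seller price by 11.6: (34.5 − 5Q) − (14.2 + 0.15Q) = 11.6 → Q' = 1.6893.
ΔQ = 3.9417 − 1.6893 = 2.2524; the wedge equals the tax, 11.6.
Welfare loss = ½ × 2.2524 × 11.6 = 13.06.

13.06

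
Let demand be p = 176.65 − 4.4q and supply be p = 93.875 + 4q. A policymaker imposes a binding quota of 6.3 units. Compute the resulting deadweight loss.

53.05

Competitive equilibrium: 176.65 − 4.4q = 93.875 + 4q → q* = 9.85417, p* = 133.29167.
At q = 6.3: demand price = 176.65 − 4.4·6.3 = 148.93; supply price = 93.875 + 4·6.3 = 119.075.
Δq = 9.85417 − 6.3 = 3.55417; wedge = 148.93 − 119.075 = 29.855.
DWL = ½ × 3.55417 × 29.855 = 53.05.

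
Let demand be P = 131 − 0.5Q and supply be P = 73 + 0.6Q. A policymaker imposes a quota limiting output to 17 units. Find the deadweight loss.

Competitive equilibrium: 131 − 0.5Q = 73 + 0.6Q → Q* = 52.7273, P* = 104.6364.
At Q = 17: demand price = 131 − 0.5·17 = 122.5; supply price = 73 + 0.6·17 = 83.2.
ΔQ = 52.7273 − 17 = 35.7273; wedge = 122.5 − 83.2 = 39.3.
Welfare loss = ½ × 35.7273 × 39.3 = 702.04.

702.04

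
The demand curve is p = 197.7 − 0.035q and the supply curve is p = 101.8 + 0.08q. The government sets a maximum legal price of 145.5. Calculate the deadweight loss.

Competitive equilibrium: 197.7 − 0.035q = 101.8 + 0.08q → q* = 833.913, p* = 168.513.
At the ceiling p = 145.5, quantity supplied = (145.5 − 101.8)/0.08 = 546.25.
Willingness to pay at q' = 546.25: 197.7 − 0.035·546.25 = 178.5813.
Δq = 833.913 − 546.25 = 287.663; wedge = 178.5813 − 145.5 = 33.0813.
Deadweight loss = ½ × 287.663 × 33.0813 = 4758.13.

4758.13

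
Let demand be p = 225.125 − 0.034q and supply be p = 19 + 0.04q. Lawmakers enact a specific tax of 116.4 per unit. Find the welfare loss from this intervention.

Competitive equilibrium: 225.125 − 0.034q = 19 + 0.04q → q* = 2785.473, p* = 130.4189.
With the tax, the buyer price exceeds the seller price by 116.4: (225.125 − 0.034q) − (19 + 0.04q) = 116.4 → q' = 1212.5.
Δq = 2785.473 − 1212.5 = 1572.973; the wedge equals the tax, 116.4.
DWL = ½ × 1572.973 × 116.4 = 91547.03.

91547.03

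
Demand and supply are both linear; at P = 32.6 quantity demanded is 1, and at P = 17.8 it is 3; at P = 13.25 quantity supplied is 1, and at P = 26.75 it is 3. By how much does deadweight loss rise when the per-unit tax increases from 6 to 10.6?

Demand slope = (17.8 − 32.6)/(3 − 1) = −7.4, so P = 40 − 7.4Q.
Supply slope = (26.75 − 13.25)/(3 − 1) = 6.75, so P = 6.5 + 6.75Q.
Competitive equilibrium: 40 − 7.4Q = 6.5 + 6.75Q → Q* = 2.3675, P* = 22.4806.
For a per-unit tax t: ΔQ = t/14.15, so DWL = ½·t·(t/14.15) = t²/28.3.
At t = 6: DWL = 1.272. At t = 10.6: DWL = 3.97.
Increase = 3.97 − 1.272 = 2.70.

2.70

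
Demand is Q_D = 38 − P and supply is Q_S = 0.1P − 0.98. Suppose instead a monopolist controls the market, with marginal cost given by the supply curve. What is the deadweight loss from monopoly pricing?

0.25

In inverse form: demand P = 38 − Q, supply P = 9.8 + 10Q.
Competitive equilibrium: 38 − Q = 9.8 + 10Q → Q* = 2.5636, P* = 35.4364.
Marginal revenue: MR = 38 − 2Q. Set MR = MC: 38 − 2Q = 9.8 + 10Q → Q_m = 2.35.
Price P_m = 38 − 1·2.35 = 35.65; MC(Q_m) = 9.8 + 10·2.35 = 33.3.
Competitive Q* = 2.5636, so ΔQ = 0.2136; wedge = 35.65 − 33.3 = 2.35.
The triangle = ½ × 0.2136 × 2.35 = 0.25.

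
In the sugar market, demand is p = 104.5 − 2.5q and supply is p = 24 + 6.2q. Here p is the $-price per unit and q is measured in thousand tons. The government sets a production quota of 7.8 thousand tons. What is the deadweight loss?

$9.18 thousand

Competitive equilibrium: 104.5 − 2.5q = 24 + 6.2q → q* = 9.2529, p* = 81.3678.
At q = 7.8: demand price = 104.5 − 2.5·7.8 = 85; supply price = 24 + 6.2·7.8 = 72.36.
Δq = 9.2529 − 7.8 = 1.4529; wedge = 85 − 72.36 = 12.64.
Welfare loss = ½ × 1.4529 × 12.64 = $9.18 thousand.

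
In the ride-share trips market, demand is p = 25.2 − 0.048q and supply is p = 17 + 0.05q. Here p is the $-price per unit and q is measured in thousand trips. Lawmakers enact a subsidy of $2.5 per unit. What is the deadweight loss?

$31.89 thousand

Competitive equilibrium: 25.2 − 0.048q = 17 + 0.05q → q* = 83.6735, p* = 21.1837.
The subsidy lowers effective supply by 2.5: p = 14.5 + 0.05q.
New quantity: 25.2 − 0.048q = 14.5 + 0.05q → q' = 109.1837.
Overproduction Δq = 109.1837 − 83.6735 = 25.5102; wedge = subsidy = 2.5.
The triangle = ½ × 25.5102 × 2.5 = $31.89 thousand.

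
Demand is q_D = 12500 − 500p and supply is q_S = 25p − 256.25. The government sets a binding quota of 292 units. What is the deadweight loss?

In inverse form: demand p = 25 − 0.002q, supply p = 10.25 + 0.04q.
Competitive equilibrium: 25 − 0.002q = 10.25 + 0.04q → q* = 351.1905, p* = 24.2976.
At q = 292: demand price = 25 − 0.002·292 = 24.416; supply price = 10.25 + 0.04·292 = 21.93.
Δq = 351.1905 − 292 = 59.1905; wedge = 24.416 − 21.93 = 2.486.
Deadweight loss = ½ × 59.1905 × 2.486 = 73.57.

73.57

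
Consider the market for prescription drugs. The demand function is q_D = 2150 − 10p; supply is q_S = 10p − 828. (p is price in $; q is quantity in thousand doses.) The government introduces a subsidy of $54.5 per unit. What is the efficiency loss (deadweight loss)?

$7425.625 thousand

In inverse form: demand p = 215 − 0.1q, supply p = 82.8 + 0.1q.
Competitive equilibrium: 215 − 0.1q = 82.8 + 0.1q → q* = 661, p* = 148.9.
The subsidy lowers effective supply by 54.5: p = 28.3 + 0.1q.
New quantity: 215 − 0.1q = 28.3 + 0.1q → q' = 933.5.
Overproduction Δq = 933.5 − 661 = 272.5; wedge = subsidy = 54.5.
Deadweight loss = ½ × 272.5 × 54.5 = $7425.625 thousand.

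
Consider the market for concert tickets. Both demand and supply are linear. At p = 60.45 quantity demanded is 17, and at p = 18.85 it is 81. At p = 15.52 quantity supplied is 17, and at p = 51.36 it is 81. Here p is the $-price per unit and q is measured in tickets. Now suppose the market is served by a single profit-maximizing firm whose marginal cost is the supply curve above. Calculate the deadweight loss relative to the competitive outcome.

$216.51

Demand slope = (18.85 − 60.45)/(81 − 17) = −0.65, so p = 71.5 − 0.65q.
Supply slope = (51.36 − 15.52)/(81 − 17) = 0.56, so p = 6 + 0.56q.
Competitive equilibrium: 71.5 − 0.65q = 6 + 0.56q → q* = 54.13223, p* = 36.31405.
Marginal revenue: MR = 71.5 − 1.3q. Set MR = MC: 71.5 − 1.3q = 6 + 0.56q → q_m = 35.21505.
Price p_m = 71.5 − 0.65·35.21505 = 48.61022; MC(q_m) = 6 + 0.56·35.21505 = 25.72043.
Competitive q* = 54.13223, so Δq = 18.91718; wedge = 48.61022 − 25.72043 = 22.88979.
Welfare loss = ½ × 18.91718 × 22.88979 = $216.51.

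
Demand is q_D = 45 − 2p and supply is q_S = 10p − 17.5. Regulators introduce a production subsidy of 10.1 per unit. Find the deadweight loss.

85.01

In inverse form: demand p = 22.5 − 0.5q, supply p = 1.75 + 0.1q.
Competitive equilibrium: 22.5 − 0.5q = 1.75 + 0.1q → q* = 34.5833, p* = 5.2083.
The subsidy lowers effective supply by 10.1: p = 0.1q − 8.35.
New quantity: 22.5 − 0.5q = 0.1q − 8.35 → q' = 51.4167.
Overproduction Δq = 51.4167 − 34.5833 = 16.8334; wedge = subsidy = 10.1.
Deadweight loss = ½ × 16.8334 × 10.1 = 85.01.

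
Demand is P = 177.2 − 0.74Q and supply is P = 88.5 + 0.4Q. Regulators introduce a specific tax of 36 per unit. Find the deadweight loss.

Competitive equilibrium: 177.2 − 0.74Q = 88.5 + 0.4Q → Q* = 77.807, P* = 119.6228.
With the tax, the buyer price exceeds the seller price by 36: (177.2 − 0.74Q) − (88.5 + 0.4Q) = 36 → Q' = 46.2281.
ΔQ = 77.807 − 46.2281 = 31.5789; the wedge equals the tax, 36.
Deadweight loss = ½ × 31.5789 × 36 = 568.42.

568.42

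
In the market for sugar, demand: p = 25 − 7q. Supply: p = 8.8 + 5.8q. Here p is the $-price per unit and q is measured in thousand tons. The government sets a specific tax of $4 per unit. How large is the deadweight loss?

Competitive equilibrium: 25 − 7q = 8.8 + 5.8q → q* = 1.2656, p* = 16.1406.
With the tax, the buyer price exceeds the seller price by 4: (25 − 7q) − (8.8 + 5.8q) = 4 → q' = 0.9531.
Δq = 1.2656 − 0.9531 = 0.3125; the wedge equals the tax, 4.
The triangle = ½ × 0.3125 × 4 = $0.625 thousand.

$0.625 thousand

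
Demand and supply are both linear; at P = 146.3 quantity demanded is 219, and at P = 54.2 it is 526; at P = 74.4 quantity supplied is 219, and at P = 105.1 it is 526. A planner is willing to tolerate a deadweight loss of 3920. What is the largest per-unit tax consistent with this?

56

Demand slope = (54.2 − 146.3)/(526 − 219) = −0.3, so P = 212 − 0.3Q.
Supply slope = (105.1 − 74.4)/(526 − 219) = 0.1, so P = 52.5 + 0.1Q.
Competitive equilibrium: 212 − 0.3Q = 52.5 + 0.1Q → Q* = 398.75, P* = 92.375.
A tax t gives ΔQ = t/0.4 and wedge t, so DWL = t²/0.8.
t²/0.8 = 3920 → t² = 3136 → t = 56.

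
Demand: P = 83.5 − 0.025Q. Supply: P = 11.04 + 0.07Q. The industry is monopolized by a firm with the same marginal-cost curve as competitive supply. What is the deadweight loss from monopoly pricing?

Competitive equilibrium: 83.5 − 0.025Q = 11.04 + 0.07Q → Q* = 762.73684, P* = 64.43158.
Marginal revenue: MR = 83.5 − 0.05Q. Set MR = MC: 83.5 − 0.05Q = 11.04 + 0.07Q → Q_m = 603.83333.
Price P_m = 83.5 − 0.025·603.83333 = 68.40417; MC(Q_m) = 11.04 + 0.07·603.83333 = 53.30833.
Competitive Q* = 762.73684, so ΔQ = 158.90351; wedge = 68.40417 − 53.30833 = 15.09584.
Welfare loss = ½ × 158.90351 × 15.09584 = 1199.39.

1199.39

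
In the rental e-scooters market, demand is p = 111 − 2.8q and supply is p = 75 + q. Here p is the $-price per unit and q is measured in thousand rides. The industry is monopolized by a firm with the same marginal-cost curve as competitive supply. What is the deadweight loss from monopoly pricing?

$30.69 thousand

Competitive equilibrium: 111 − 2.8q = 75 + q → q* = 9.4737, p* = 84.4737.
Marginal revenue: MR = 111 − 5.6q. Set MR = MC: 111 − 5.6q = 75 + q → q_m = 5.4545.
Price p_m = 111 − 2.8·5.4545 = 95.7274; MC(q_m) = 75 + 1·5.4545 = 80.4545.
Competitive q* = 9.4737, so Δq = 4.0192; wedge = 95.7274 − 80.4545 = 15.2729.
Deadweight loss = ½ × 4.0192 × 15.2729 = $30.69 thousand.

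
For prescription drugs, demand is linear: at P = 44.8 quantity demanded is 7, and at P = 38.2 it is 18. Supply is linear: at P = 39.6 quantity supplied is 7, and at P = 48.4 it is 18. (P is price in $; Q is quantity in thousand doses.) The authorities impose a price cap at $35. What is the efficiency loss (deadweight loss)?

$62.70 thousand

Demand slope = (38.2 − 44.8)/(18 − 7) = −0.6, so P = 49 − 0.6Q.
Supply slope = (48.4 − 39.6)/(18 − 7) = 0.8, so P = 34 + 0.8Q.
Competitive equilibrium: 49 − 0.6Q = 34 + 0.8Q → Q* = 10.7143, P* = 42.5714.
At the ceiling P = 35, quantity supplied = (35 − 34)/0.8 = 1.25.
Willingness to pay at Q' = 1.25: 49 − 0.6·1.25 = 48.25.
ΔQ = 10.7143 − 1.25 = 9.4643; wedge = 48.25 − 35 = 13.25.
DWL = ½ × 9.4643 × 13.25 = $62.70 thousand.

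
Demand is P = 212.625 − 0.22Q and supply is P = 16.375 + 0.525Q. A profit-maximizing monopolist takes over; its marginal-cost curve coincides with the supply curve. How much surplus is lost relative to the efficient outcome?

1343.46

Competitive equilibrium: 212.625 − 0.22Q = 16.375 + 0.525Q → Q* = 263.4228, P* = 154.672.
Marginal revenue: MR = 212.625 − 0.44Q. Set MR = MC: 212.625 − 0.44Q = 16.375 + 0.525Q → Q_m = 203.3679.
Price P_m = 212.625 − 0.22·203.3679 = 167.8841; MC(Q_m) = 16.375 + 0.525·203.3679 = 123.1431.
Competitive Q* = 263.4228, so ΔQ = 60.0549; wedge = 167.8841 − 123.1431 = 44.741.
DWL = ½ × 60.0549 × 44.741 = 1343.46.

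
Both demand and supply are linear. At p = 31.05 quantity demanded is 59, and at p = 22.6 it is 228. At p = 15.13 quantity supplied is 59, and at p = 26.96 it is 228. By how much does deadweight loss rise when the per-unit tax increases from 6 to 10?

266.67

Demand slope = (22.6 − 31.05)/(228 − 59) = −0.05, so p = 34 − 0.05q.
Supply slope = (26.96 − 15.13)/(228 − 59) = 0.07, so p = 11 + 0.07q.
Competitive equilibrium: 34 − 0.05q = 11 + 0.07q → q* = 191.6667, p* = 24.4167.
For a per-unit tax t: Δq = t/0.12, so DWL = ½·t·(t/0.12) = t²/0.24.
At t = 6: DWL = 150. At t = 10: DWL = 416.667.
Increase = 416.667 − 150 = 266.67.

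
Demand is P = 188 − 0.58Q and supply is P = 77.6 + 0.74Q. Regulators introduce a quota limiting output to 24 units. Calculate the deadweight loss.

Competitive equilibrium: 188 − 0.58Q = 77.6 + 0.74Q → Q* = 83.6364, P* = 139.4909.
At Q = 24: demand price = 188 − 0.58·24 = 174.08; supply price = 77.6 + 0.74·24 = 95.36.
ΔQ = 83.6364 − 24 = 59.6364; wedge = 174.08 − 95.36 = 78.72.
Deadweight loss = ½ × 59.6364 × 78.72 = 2347.29.

2347.29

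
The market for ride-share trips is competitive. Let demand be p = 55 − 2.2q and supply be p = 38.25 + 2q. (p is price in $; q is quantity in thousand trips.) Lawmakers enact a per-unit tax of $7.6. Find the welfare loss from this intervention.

$6.88 thousand

Competitive equilibrium: 55 − 2.2q = 38.25 + 2q → q* = 3.9881, p* = 46.2262.
With the tax, the buyer price exceeds the seller price by 7.6: (55 − 2.2q) − (38.25 + 2q) = 7.6 → q' = 2.1786.
Δq = 3.9881 − 2.1786 = 1.8095; the wedge equals the tax, 7.6.
Welfare loss = ½ × 1.8095 × 7.6 = $6.88 thousand.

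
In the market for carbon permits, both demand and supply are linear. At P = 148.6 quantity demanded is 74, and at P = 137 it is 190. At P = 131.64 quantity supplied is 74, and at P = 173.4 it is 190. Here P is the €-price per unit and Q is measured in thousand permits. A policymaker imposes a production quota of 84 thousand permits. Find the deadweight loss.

Demand slope = (137 − 148.6)/(190 − 74) = −0.1, so P = 156 − 0.1Q.
Supply slope = (173.4 − 131.64)/(190 − 74) = 0.36, so P = 105 + 0.36Q.
Competitive equilibrium: 156 − 0.1Q = 105 + 0.36Q → Q* = 110.8696, P* = 144.913.
At Q = 84: demand price = 156 − 0.1·84 = 147.6; supply price = 105 + 0.36·84 = 135.24.
ΔQ = 110.8696 − 84 = 26.8696; wedge = 147.6 − 135.24 = 12.36.
The triangle = ½ × 26.8696 × 12.36 = €166.05 thousand.

€166.05 thousand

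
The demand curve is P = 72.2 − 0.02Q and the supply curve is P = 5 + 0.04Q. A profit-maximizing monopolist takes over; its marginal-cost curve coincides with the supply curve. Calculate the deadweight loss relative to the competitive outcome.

2352

Competitive equilibrium: 72.2 − 0.02Q = 5 + 0.04Q → Q* = 1120, P* = 49.8.
Marginal revenue: MR = 72.2 − 0.04Q. Set MR = MC: 72.2 − 0.04Q = 5 + 0.04Q → Q_m = 840.
Price P_m = 72.2 − 0.02·840 = 55.4; MC(Q_m) = 5 + 0.04·840 = 38.6.
Competitive Q* = 1120, so ΔQ = 280; wedge = 55.4 − 38.6 = 16.8.
The triangle = ½ × 280 × 16.8 = 2352.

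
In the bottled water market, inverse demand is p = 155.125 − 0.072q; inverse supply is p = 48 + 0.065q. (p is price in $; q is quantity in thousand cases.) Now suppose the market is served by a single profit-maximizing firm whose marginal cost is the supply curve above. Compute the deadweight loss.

Competitive equilibrium: 155.125 − 0.072q = 48 + 0.065q → q* = 781.9343, p* = 98.8257.
Marginal revenue: MR = 155.125 − 0.144q. Set MR = MC: 155.125 − 0.144q = 48 + 0.065q → q_m = 512.5598.
Price p_m = 155.125 − 0.072·512.5598 = 118.2207; MC(q_m) = 48 + 0.065·512.5598 = 81.3164.
Competitive q* = 781.9343, so Δq = 269.3745; wedge = 118.2207 − 81.3164 = 36.9043.
Deadweight loss = ½ × 269.3745 × 36.9043 = $4970.54 thousand.

$4970.54 thousand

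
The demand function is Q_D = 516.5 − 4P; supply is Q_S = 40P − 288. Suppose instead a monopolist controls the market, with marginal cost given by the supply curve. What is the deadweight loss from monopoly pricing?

In inverse form: demand P = 129.125 − 0.25Q, supply P = 7.2 + 0.025Q.
Competitive equilibrium: 129.125 − 0.25Q = 7.2 + 0.025Q → Q* = 443.3636, P* = 18.2841.
Marginal revenue: MR = 129.125 − 0.5Q. Set MR = MC: 129.125 − 0.5Q = 7.2 + 0.025Q → Q_m = 232.2381.
Price P_m = 129.125 − 0.25·232.2381 = 71.0655; MC(Q_m) = 7.2 + 0.025·232.2381 = 13.006.
Competitive Q* = 443.3636, so ΔQ = 211.1255; wedge = 71.0655 − 13.006 = 58.0595.
Deadweight loss = ½ × 211.1255 × 58.0595 = 6128.92.

6128.92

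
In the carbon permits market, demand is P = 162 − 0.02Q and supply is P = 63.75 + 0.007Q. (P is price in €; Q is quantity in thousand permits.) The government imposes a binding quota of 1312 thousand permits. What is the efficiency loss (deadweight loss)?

€73094.56 thousand

Competitive equilibrium: 162 − 0.02Q = 63.75 + 0.007Q → Q* = 3638.8889, P* = 89.2222.
At Q = 1312: demand price = 162 − 0.02·1312 = 135.76; supply price = 63.75 + 0.007·1312 = 72.934.
ΔQ = 3638.8889 − 1312 = 2326.8889; wedge = 135.76 − 72.934 = 62.826.
DWL = ½ × 2326.8889 × 62.826 = €73094.56 thousand.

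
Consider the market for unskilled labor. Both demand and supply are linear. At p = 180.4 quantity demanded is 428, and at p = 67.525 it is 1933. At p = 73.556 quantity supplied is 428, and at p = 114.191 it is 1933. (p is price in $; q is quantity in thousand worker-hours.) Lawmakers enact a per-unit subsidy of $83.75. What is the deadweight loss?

$34382.66 thousand

Demand slope = (67.525 − 180.4)/(1933 − 428) = −0.075, so p = 212.5 − 0.075q.
Supply slope = (114.191 − 73.556)/(1933 − 428) = 0.027, so p = 62 + 0.027q.
Competitive equilibrium: 212.5 − 0.075q = 62 + 0.027q → q* = 1475.4902, p* = 101.8382.
The subsidy lowers effective supply by 83.75: p = 0.027q − 21.75.
New quantity: 212.5 − 0.075q = 0.027q − 21.75 → q' = 2296.5686.
Overproduction Δq = 2296.5686 − 1475.4902 = 821.0784; wedge = subsidy = 83.75.
Welfare loss = ½ × 821.0784 × 83.75 = $34382.66 thousand.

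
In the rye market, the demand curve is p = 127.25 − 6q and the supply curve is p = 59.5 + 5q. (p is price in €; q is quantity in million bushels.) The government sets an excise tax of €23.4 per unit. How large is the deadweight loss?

Competitive equilibrium: 127.25 − 6q = 59.5 + 5q → q* = 6.1591, p* = 90.2955.
With the tax, the buyer price exceeds the seller price by 23.4: (127.25 − 6q) − (59.5 + 5q) = 23.4 → q' = 4.0318.
Δq = 6.1591 − 4.0318 = 2.1273; the wedge equals the tax, 23.4.
Welfare loss = ½ × 2.1273 × 23.4 = €24.89 million.

€24.89 million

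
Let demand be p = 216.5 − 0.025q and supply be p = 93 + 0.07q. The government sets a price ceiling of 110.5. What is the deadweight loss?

Competitive equilibrium: 216.5 − 0.025q = 93 + 0.07q → q* = 1300, p* = 184.
At the ceiling p = 110.5, quantity supplied = (110.5 − 93)/0.07 = 250.
Willingness to pay at q' = 250: 216.5 − 0.025·250 = 210.25.
Δq = 1300 − 250 = 1050; wedge = 210.25 − 110.5 = 99.75.
DWL = ½ × 1050 × 99.75 = 52368.75.

52368.75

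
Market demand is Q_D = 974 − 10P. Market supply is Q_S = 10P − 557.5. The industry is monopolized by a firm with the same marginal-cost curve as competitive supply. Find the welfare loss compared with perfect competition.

In inverse form: demand P = 97.4 − 0.1Q, supply P = 55.75 + 0.1Q.
Competitive equilibrium: 97.4 − 0.1Q = 55.75 + 0.1Q → Q* = 208.25, P* = 76.575.
Marginal revenue: MR = 97.4 − 0.2Q. Set MR = MC: 97.4 − 0.2Q = 55.75 + 0.1Q → Q_m = 138.8333.
Price P_m = 97.4 − 0.1·138.8333 = 83.5167; MC(Q_m) = 55.75 + 0.1·138.8333 = 69.6333.
Competitive Q* = 208.25, so ΔQ = 69.4167; wedge = 83.5167 − 69.6333 = 13.8834.
Deadweight loss = ½ × 69.4167 × 13.8834 = 481.87.

481.87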